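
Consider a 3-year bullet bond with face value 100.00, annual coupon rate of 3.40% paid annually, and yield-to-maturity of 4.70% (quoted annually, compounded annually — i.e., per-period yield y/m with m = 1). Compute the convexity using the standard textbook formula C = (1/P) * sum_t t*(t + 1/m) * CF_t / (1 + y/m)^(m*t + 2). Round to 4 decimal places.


Coupon per period c = face * coupon_rate / m = 3.400000
Periods per year m = 1; per-period yield y/m = 0.047000
Number of cashflows N = 3
Cashflows (t years, CF_t, discount factor 1/(1+y/m)^(m*t), PV):
  t = 1.0000: CF_t = 3.400000, DF = 0.955110, PV = 3.247373
  t = 2.0000: CF_t = 3.400000, DF = 0.912235, PV = 3.101598
  t = 3.0000: CF_t = 103.400000, DF = 0.871284, PV = 90.090810
Price P = sum_t PV_t = 96.439782
Convexity numerator sum_t t*(t + 1/m) * CF_t / (1+y/m)^(m*t + 2):
  t = 1.0000: term = 5.924734
  t = 2.0000: term = 16.976316
  t = 3.0000: term = 986.207671
Convexity = (1/P) * sum = 1009.108721 / 96.439782 = 10.463615

Answer: Convexity = 10.4636


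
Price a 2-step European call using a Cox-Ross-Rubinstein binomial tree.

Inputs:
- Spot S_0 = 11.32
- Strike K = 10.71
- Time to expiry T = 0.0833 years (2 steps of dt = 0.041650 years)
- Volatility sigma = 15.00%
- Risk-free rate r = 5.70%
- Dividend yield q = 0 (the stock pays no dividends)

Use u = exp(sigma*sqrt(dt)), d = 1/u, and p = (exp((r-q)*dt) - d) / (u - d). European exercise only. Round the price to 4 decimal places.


Answer: Price = V(0,0) = 0.6744

Derivation:
dt = T/N = 0.041650
u = exp(sigma*sqrt(dt)) = 1.031086; d = 1/u = 0.969851
p = (exp((r-q)*dt) - d) / (u - d) = 0.531163
Discount per step: exp(-r*dt) = 0.997629
Stock lattice S(k, i) with i counting down-moves:
  k=0: S(0,0) = 11.3200
  k=1: S(1,0) = 11.6719; S(1,1) = 10.9787
  k=2: S(2,0) = 12.0347; S(2,1) = 11.3200; S(2,2) = 10.6477
Terminal payoffs V(N, i) = max(S_T - K, 0):
  V(2,0) = 1.324723; V(2,1) = 0.610000; V(2,2) = 0.000000
Backward induction: V(k, i) = exp(-r*dt) * [p * V(k+1, i) + (1-p) * V(k+1, i+1)].
  V(1,0) = exp(-r*dt) * [p*1.324723 + (1-p)*0.610000] = 0.987288
  V(1,1) = exp(-r*dt) * [p*0.610000 + (1-p)*0.000000] = 0.323241
  V(0,0) = exp(-r*dt) * [p*0.987288 + (1-p)*0.323241] = 0.674356


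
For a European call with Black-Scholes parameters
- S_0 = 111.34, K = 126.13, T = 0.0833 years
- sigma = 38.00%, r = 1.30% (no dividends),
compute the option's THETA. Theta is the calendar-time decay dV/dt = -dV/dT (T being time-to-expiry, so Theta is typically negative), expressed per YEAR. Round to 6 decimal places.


d1 = -1.0725123958; d2 = -1.1821870054
phi(d1) = 0.2244550190; exp(-qT) = 1.0000000000; exp(-rT) = 0.9989176861
Theta = -S*exp(-qT)*phi(d1)*sigma/(2*sqrt(T)) - r*K*exp(-rT)*N(d2) + q*S*exp(-qT)*N(d1)
N(d1) = 0.1417449747; N(d2) = 0.1185657538; sqrt(T) = 0.2886173938
Term 1 = -111.3400 * 1.0000000000 * 0.2244550190 * 0.3800 / (2 * 0.2886173938) = -16.4517324560
Term 2 = -0.0130 * 126.1300 * 0.9989176861 * 0.1185657538 = -0.1942006670
Term 3 = 0 (no dividend yield, q = 0)
Theta = -16.4517324560 + (-0.1942006670) + (0.0000000000) = -16.645933

Answer: Theta = -16.645933


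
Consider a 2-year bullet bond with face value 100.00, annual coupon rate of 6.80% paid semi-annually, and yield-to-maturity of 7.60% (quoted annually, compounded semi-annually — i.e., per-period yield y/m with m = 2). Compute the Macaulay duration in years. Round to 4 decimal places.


Coupon per period c = face * coupon_rate / m = 3.400000
Periods per year m = 2; per-period yield y/m = 0.038000
Number of cashflows N = 4
Cashflows (t years, CF_t, discount factor 1/(1+y/m)^(m*t), PV):
  t = 0.5000: CF_t = 3.400000, DF = 0.963391, PV = 3.275530
  t = 1.0000: CF_t = 3.400000, DF = 0.928122, PV = 3.155616
  t = 1.5000: CF_t = 3.400000, DF = 0.894145, PV = 3.040093
  t = 2.0000: CF_t = 103.400000, DF = 0.861411, PV = 89.069933
Price P = sum_t PV_t = 98.541172
Macaulay numerator sum_t t * PV_t:
  t * PV_t at t = 0.5000: 1.637765
  t * PV_t at t = 1.0000: 3.155616
  t * PV_t at t = 1.5000: 4.560139
  t * PV_t at t = 2.0000: 178.139866
Macaulay duration D = (sum_t t * PV_t) / P = 187.493386 / 98.541172 = 1.902691

Answer: Macaulay duration = 1.9027 years


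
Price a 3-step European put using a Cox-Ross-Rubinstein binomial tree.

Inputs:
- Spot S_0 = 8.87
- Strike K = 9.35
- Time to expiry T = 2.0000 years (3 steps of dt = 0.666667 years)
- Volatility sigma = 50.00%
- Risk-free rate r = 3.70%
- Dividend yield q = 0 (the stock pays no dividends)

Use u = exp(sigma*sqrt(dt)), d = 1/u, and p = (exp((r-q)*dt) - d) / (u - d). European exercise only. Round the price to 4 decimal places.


Answer: Price = V(0,0) = 2.5109

Derivation:
dt = T/N = 0.666667
u = exp(sigma*sqrt(dt)) = 1.504181; d = 1/u = 0.664814
p = (exp((r-q)*dt) - d) / (u - d) = 0.429085
Discount per step: exp(-r*dt) = 0.975635
Stock lattice S(k, i) with i counting down-moves:
  k=0: S(0,0) = 8.8700
  k=1: S(1,0) = 13.3421; S(1,1) = 5.8969
  k=2: S(2,0) = 20.0689; S(2,1) = 8.8700; S(2,2) = 3.9203
  k=3: S(3,0) = 30.1873; S(3,1) = 13.3421; S(3,2) = 5.8969; S(3,3) = 2.6063
Terminal payoffs V(N, i) = max(K - S_T, 0):
  V(3,0) = 0.000000; V(3,1) = 0.000000; V(3,2) = 3.453102; V(3,3) = 6.743704
Backward induction: V(k, i) = exp(-r*dt) * [p * V(k+1, i) + (1-p) * V(k+1, i+1)].
  V(2,0) = exp(-r*dt) * [p*0.000000 + (1-p)*0.000000] = 0.000000
  V(2,1) = exp(-r*dt) * [p*0.000000 + (1-p)*3.453102] = 1.923394
  V(2,2) = exp(-r*dt) * [p*3.453102 + (1-p)*6.743704] = 5.201849
  V(1,0) = exp(-r*dt) * [p*0.000000 + (1-p)*1.923394] = 1.071340
  V(1,1) = exp(-r*dt) * [p*1.923394 + (1-p)*5.201849] = 3.702646
  V(0,0) = exp(-r*dt) * [p*1.071340 + (1-p)*3.702646] = 2.510887


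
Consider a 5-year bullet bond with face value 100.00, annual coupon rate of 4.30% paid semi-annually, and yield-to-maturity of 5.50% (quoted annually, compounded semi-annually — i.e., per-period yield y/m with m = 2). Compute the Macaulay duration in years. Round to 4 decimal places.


Answer: Macaulay duration = 4.5373 years

Derivation:
Coupon per period c = face * coupon_rate / m = 2.150000
Periods per year m = 2; per-period yield y/m = 0.027500
Number of cashflows N = 10
Cashflows (t years, CF_t, discount factor 1/(1+y/m)^(m*t), PV):
  t = 0.5000: CF_t = 2.150000, DF = 0.973236, PV = 2.092457
  t = 1.0000: CF_t = 2.150000, DF = 0.947188, PV = 2.036455
  t = 1.5000: CF_t = 2.150000, DF = 0.921838, PV = 1.981951
  t = 2.0000: CF_t = 2.150000, DF = 0.897166, PV = 1.928906
  t = 2.5000: CF_t = 2.150000, DF = 0.873154, PV = 1.877281
  t = 3.0000: CF_t = 2.150000, DF = 0.849785, PV = 1.827038
  t = 3.5000: CF_t = 2.150000, DF = 0.827041, PV = 1.778139
  t = 4.0000: CF_t = 2.150000, DF = 0.804906, PV = 1.730549
  t = 4.5000: CF_t = 2.150000, DF = 0.783364, PV = 1.684232
  t = 5.0000: CF_t = 102.150000, DF = 0.762398, PV = 77.878946
Price P = sum_t PV_t = 94.815954
Macaulay numerator sum_t t * PV_t:
  t * PV_t at t = 0.5000: 1.046229
  t * PV_t at t = 1.0000: 2.036455
  t * PV_t at t = 1.5000: 2.972927
  t * PV_t at t = 2.0000: 3.857813
  t * PV_t at t = 2.5000: 4.693203
  t * PV_t at t = 3.0000: 5.481113
  t * PV_t at t = 3.5000: 6.223486
  t * PV_t at t = 4.0000: 6.922195
  t * PV_t at t = 4.5000: 7.579045
  t * PV_t at t = 5.0000: 389.394730
Macaulay duration D = (sum_t t * PV_t) / P = 430.207194 / 94.815954 = 4.537287


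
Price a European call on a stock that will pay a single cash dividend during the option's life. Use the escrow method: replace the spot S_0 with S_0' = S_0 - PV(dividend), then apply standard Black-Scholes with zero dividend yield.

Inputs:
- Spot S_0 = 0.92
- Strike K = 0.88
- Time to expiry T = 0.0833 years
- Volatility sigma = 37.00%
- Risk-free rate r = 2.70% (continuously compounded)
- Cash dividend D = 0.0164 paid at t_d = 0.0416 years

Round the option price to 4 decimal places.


Answer: Price = 0.0521

Derivation:
PV(D) = D * exp(-r * t_d) = 0.0164 * 0.99887743 = 0.01638159
S_0' = S_0 - PV(D) = 0.9200 - 0.01638159 = 0.90361841
d1 = (ln(S_0'/K) + (r + sigma^2/2)*T) / (sigma*sqrt(T)) = 0.32247159
d2 = d1 - sigma*sqrt(T) = 0.21568315
exp(-rT) = 0.99775343
N(d1) = 0.62645227; N(d2) = 0.58538263
C = S_0' * N(d1) - K * exp(-rT) * N(d2) = 0.90361841 * 0.62645227 - 0.8800 * 0.99775343 * 0.58538263 = 0.0521


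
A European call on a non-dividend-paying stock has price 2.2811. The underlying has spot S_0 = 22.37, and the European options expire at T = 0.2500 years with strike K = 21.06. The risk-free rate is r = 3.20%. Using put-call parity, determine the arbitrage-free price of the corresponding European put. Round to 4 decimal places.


Answer: Put price = 0.8033

Derivation:
Put-call parity: C - P = S_0 * exp(-qT) - K * exp(-rT).
S_0 * exp(-qT) = 22.3700 * 1.00000000 = 22.37000000
K * exp(-rT) = 21.0600 * 0.99203191 = 20.89219213
P = C - S*exp(-qT) + K*exp(-rT)
P = 2.2811 - 22.37000000 + 20.89219213 = 0.8033


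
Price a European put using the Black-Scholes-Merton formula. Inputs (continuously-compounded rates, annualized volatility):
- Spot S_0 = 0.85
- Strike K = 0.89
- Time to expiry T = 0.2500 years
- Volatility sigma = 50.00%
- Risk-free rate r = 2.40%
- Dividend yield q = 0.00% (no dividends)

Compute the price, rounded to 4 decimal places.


Answer: Price = 0.1047

Derivation:
d1 = (ln(S/K) + (r - q + 0.5*sigma^2) * T) / (sigma * sqrt(T)) = -0.03494045
d2 = d1 - sigma * sqrt(T) = -0.28494045
exp(-rT) = 0.99401796; exp(-qT) = 1.00000000
P = K * exp(-rT) * N(-d2) - S_0 * exp(-qT) * N(-d1)
N(-d1) = 0.51393639; N(-d2) = 0.61215512
P = 0.8900 * 0.99401796 * 0.61215512 - 0.8500 * 1.00000000 * 0.51393639 = 0.1047


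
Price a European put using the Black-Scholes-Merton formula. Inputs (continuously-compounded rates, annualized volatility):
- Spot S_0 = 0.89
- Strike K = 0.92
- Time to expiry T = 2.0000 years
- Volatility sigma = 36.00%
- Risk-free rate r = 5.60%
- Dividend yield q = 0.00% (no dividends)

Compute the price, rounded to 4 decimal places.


Answer: Price = 0.1403

Derivation:
d1 = (ln(S/K) + (r - q + 0.5*sigma^2) * T) / (sigma * sqrt(T)) = 0.40943013
d2 = d1 - sigma * sqrt(T) = -0.09968675
exp(-rT) = 0.89404426; exp(-qT) = 1.00000000
P = K * exp(-rT) * N(-d2) - S_0 * exp(-qT) * N(-d1)
N(-d1) = 0.34111202; N(-d2) = 0.53970349
P = 0.9200 * 0.89404426 * 0.53970349 - 0.8900 * 1.00000000 * 0.34111202 = 0.1403


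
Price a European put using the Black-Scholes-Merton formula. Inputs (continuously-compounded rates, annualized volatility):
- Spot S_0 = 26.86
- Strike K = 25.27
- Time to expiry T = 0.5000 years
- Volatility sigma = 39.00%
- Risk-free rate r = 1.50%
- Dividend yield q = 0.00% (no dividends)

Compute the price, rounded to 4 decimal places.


d1 = (ln(S/K) + (r - q + 0.5*sigma^2) * T) / (sigma * sqrt(T)) = 0.38635324
d2 = d1 - sigma * sqrt(T) = 0.11058160
exp(-rT) = 0.99252805; exp(-qT) = 1.00000000
P = K * exp(-rT) * N(-d2) - S_0 * exp(-qT) * N(-d1)
N(-d1) = 0.34961754; N(-d2) = 0.45597407
P = 25.2700 * 0.99252805 * 0.45597407 - 26.8600 * 1.00000000 * 0.34961754 = 2.0456

Answer: Price = 2.0456


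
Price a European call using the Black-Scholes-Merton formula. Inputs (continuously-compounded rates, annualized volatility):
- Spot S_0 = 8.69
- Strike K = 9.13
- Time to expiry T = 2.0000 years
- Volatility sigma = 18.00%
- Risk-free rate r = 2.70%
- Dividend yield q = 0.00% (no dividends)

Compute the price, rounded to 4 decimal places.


Answer: Price = 0.8982

Derivation:
d1 = (ln(S/K) + (r - q + 0.5*sigma^2) * T) / (sigma * sqrt(T)) = 0.14537819
d2 = d1 - sigma * sqrt(T) = -0.10918025
exp(-rT) = 0.94743211; exp(-qT) = 1.00000000
C = S_0 * exp(-qT) * N(d1) - K * exp(-rT) * N(d2)
N(d1) = 0.55779386; N(d2) = 0.45652976
C = 8.6900 * 1.00000000 * 0.55779386 - 9.1300 * 0.94743211 * 0.45652976 = 0.8982


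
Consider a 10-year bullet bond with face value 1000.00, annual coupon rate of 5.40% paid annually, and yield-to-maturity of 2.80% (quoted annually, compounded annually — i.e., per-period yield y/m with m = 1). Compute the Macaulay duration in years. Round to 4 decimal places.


Coupon per period c = face * coupon_rate / m = 54.000000
Periods per year m = 1; per-period yield y/m = 0.028000
Number of cashflows N = 10
Cashflows (t years, CF_t, discount factor 1/(1+y/m)^(m*t), PV):
  t = 1.0000: CF_t = 54.000000, DF = 0.972763, PV = 52.529183
  t = 2.0000: CF_t = 54.000000, DF = 0.946267, PV = 51.098427
  t = 3.0000: CF_t = 54.000000, DF = 0.920493, PV = 49.706641
  t = 4.0000: CF_t = 54.000000, DF = 0.895422, PV = 48.352764
  t = 5.0000: CF_t = 54.000000, DF = 0.871033, PV = 47.035762
  t = 6.0000: CF_t = 54.000000, DF = 0.847308, PV = 45.754633
  t = 7.0000: CF_t = 54.000000, DF = 0.824230, PV = 44.508397
  t = 8.0000: CF_t = 54.000000, DF = 0.801780, PV = 43.296106
  t = 9.0000: CF_t = 54.000000, DF = 0.779941, PV = 42.116835
  t = 10.0000: CF_t = 1054.000000, DF = 0.758698, PV = 799.667534
Price P = sum_t PV_t = 1224.066282
Macaulay numerator sum_t t * PV_t:
  t * PV_t at t = 1.0000: 52.529183
  t * PV_t at t = 2.0000: 102.196854
  t * PV_t at t = 3.0000: 149.119923
  t * PV_t at t = 4.0000: 193.411054
  t * PV_t at t = 5.0000: 235.178811
  t * PV_t at t = 6.0000: 274.527795
  t * PV_t at t = 7.0000: 311.558782
  t * PV_t at t = 8.0000: 346.368851
  t * PV_t at t = 9.0000: 379.051515
  t * PV_t at t = 10.0000: 7996.675340
Macaulay duration D = (sum_t t * PV_t) / P = 10040.618109 / 1224.066282 = 8.202675

Answer: Macaulay duration = 8.2027 years


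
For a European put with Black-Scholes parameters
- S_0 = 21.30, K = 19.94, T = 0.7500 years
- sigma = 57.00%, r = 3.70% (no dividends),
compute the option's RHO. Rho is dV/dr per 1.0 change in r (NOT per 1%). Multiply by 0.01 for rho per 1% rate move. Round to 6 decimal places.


d1 = 0.4366931745; d2 = -0.0569413057
phi(d1) = 0.3626601905; exp(-qT) = 1.0000000000; exp(-rT) = 0.9726314943
N(-d2) = 0.5227040247
Rho = -K*T*exp(-rT)*N(-d2) = -19.9400 * 0.7500 * 0.9726314943 * 0.5227040247 = -7.603098

Answer: Rho = -7.603098


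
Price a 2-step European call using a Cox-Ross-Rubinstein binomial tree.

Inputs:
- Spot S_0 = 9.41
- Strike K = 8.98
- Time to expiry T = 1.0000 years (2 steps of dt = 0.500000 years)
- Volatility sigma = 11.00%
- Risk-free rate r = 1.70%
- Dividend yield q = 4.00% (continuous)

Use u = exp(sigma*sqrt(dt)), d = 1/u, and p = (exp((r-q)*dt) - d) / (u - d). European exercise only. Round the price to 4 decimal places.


Answer: Price = V(0,0) = 0.5323

Derivation:
dt = T/N = 0.500000
u = exp(sigma*sqrt(dt)) = 1.080887; d = 1/u = 0.925166
p = (exp((r-q)*dt) - d) / (u - d) = 0.407137
Discount per step: exp(-r*dt) = 0.991536
Stock lattice S(k, i) with i counting down-moves:
  k=0: S(0,0) = 9.4100
  k=1: S(1,0) = 10.1711; S(1,1) = 8.7058
  k=2: S(2,0) = 10.9939; S(2,1) = 9.4100; S(2,2) = 8.0543
Terminal payoffs V(N, i) = max(S_T - K, 0):
  V(2,0) = 2.013855; V(2,1) = 0.430000; V(2,2) = 0.000000
Backward induction: V(k, i) = exp(-r*dt) * [p * V(k+1, i) + (1-p) * V(k+1, i+1)].
  V(1,0) = exp(-r*dt) * [p*2.013855 + (1-p)*0.430000] = 1.065748
  V(1,1) = exp(-r*dt) * [p*0.430000 + (1-p)*0.000000] = 0.173587
  V(0,0) = exp(-r*dt) * [p*1.065748 + (1-p)*0.173587] = 0.532275


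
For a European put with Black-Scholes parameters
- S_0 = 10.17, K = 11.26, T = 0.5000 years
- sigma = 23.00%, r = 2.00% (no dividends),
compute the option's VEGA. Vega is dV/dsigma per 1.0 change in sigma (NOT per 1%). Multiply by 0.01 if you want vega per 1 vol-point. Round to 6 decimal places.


d1 = -0.4832270140; d2 = -0.6458615737
phi(d1) = 0.3549803984; exp(-qT) = 1.0000000000; exp(-rT) = 0.9900498337
Vega = S * exp(-qT) * phi(d1) * sqrt(T) = 10.1700 * 1.0000000000 * 0.3549803984 * 0.7071067812 = 2.552762

Answer: Vega = 2.552762


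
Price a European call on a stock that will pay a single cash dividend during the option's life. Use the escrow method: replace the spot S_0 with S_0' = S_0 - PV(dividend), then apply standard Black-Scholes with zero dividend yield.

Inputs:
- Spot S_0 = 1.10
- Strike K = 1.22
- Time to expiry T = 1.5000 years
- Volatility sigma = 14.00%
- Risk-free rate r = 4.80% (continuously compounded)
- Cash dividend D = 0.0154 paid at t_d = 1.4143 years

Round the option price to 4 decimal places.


Answer: Price = 0.0536

Derivation:
PV(D) = D * exp(-r * t_d) = 0.0154 * 0.93436661 = 0.01438925
S_0' = S_0 - PV(D) = 1.1000 - 0.01438925 = 1.08561075
d1 = (ln(S_0'/K) + (r + sigma^2/2)*T) / (sigma*sqrt(T)) = -0.17501093
d2 = d1 - sigma*sqrt(T) = -0.34647521
exp(-rT) = 0.93053090
N(d1) = 0.43053552; N(d2) = 0.36449281
C = S_0' * N(d1) - K * exp(-rT) * N(d2) = 1.08561075 * 0.43053552 - 1.2200 * 0.93053090 * 0.36449281 = 0.0536


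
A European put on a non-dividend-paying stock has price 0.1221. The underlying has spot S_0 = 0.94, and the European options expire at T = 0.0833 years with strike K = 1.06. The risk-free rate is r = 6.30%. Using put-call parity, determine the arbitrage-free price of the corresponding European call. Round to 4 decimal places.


Put-call parity: C - P = S_0 * exp(-qT) - K * exp(-rT).
S_0 * exp(-qT) = 0.9400 * 1.00000000 = 0.94000000
K * exp(-rT) = 1.0600 * 0.99476585 = 1.05445180
C = P + S*exp(-qT) - K*exp(-rT)
C = 0.1221 + 0.94000000 - 1.05445180 = 0.0076

Answer: Call price = 0.0076


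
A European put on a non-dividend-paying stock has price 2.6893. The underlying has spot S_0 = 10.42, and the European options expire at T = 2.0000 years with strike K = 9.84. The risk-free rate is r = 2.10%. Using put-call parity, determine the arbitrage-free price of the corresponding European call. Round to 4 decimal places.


Answer: Call price = 3.6740

Derivation:
Put-call parity: C - P = S_0 * exp(-qT) - K * exp(-rT).
S_0 * exp(-qT) = 10.4200 * 1.00000000 = 10.42000000
K * exp(-rT) = 9.8400 * 0.95886978 = 9.43527864
C = P + S*exp(-qT) - K*exp(-rT)
C = 2.6893 + 10.42000000 - 9.43527864 = 3.6740


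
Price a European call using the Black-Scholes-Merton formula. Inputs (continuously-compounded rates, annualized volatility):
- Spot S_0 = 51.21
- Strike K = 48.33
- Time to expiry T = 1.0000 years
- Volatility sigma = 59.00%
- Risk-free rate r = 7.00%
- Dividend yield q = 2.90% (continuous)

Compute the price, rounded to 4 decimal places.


d1 = (ln(S/K) + (r - q + 0.5*sigma^2) * T) / (sigma * sqrt(T)) = 0.46259719
d2 = d1 - sigma * sqrt(T) = -0.12740281
exp(-rT) = 0.93239382; exp(-qT) = 0.97141646
C = S_0 * exp(-qT) * N(d1) - K * exp(-rT) * N(d2)
N(d1) = 0.67817344; N(d2) = 0.44931079
C = 51.2100 * 0.97141646 * 0.67817344 - 48.3300 * 0.93239382 * 0.44931079 = 13.4895

Answer: Price = 13.4895


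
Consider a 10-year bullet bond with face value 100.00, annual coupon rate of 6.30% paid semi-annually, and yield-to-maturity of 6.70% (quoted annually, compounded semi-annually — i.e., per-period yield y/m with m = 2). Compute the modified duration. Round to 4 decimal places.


Answer: Modified duration = 7.2823

Derivation:
Coupon per period c = face * coupon_rate / m = 3.150000
Periods per year m = 2; per-period yield y/m = 0.033500
Number of cashflows N = 20
Cashflows (t years, CF_t, discount factor 1/(1+y/m)^(m*t), PV):
  t = 0.5000: CF_t = 3.150000, DF = 0.967586, PV = 3.047896
  t = 1.0000: CF_t = 3.150000, DF = 0.936222, PV = 2.949101
  t = 1.5000: CF_t = 3.150000, DF = 0.905876, PV = 2.853508
  t = 2.0000: CF_t = 3.150000, DF = 0.876512, PV = 2.761014
  t = 2.5000: CF_t = 3.150000, DF = 0.848101, PV = 2.671518
  t = 3.0000: CF_t = 3.150000, DF = 0.820611, PV = 2.584923
  t = 3.5000: CF_t = 3.150000, DF = 0.794011, PV = 2.501135
  t = 4.0000: CF_t = 3.150000, DF = 0.768274, PV = 2.420063
  t = 4.5000: CF_t = 3.150000, DF = 0.743371, PV = 2.341619
  t = 5.0000: CF_t = 3.150000, DF = 0.719275, PV = 2.265717
  t = 5.5000: CF_t = 3.150000, DF = 0.695961, PV = 2.192276
  t = 6.0000: CF_t = 3.150000, DF = 0.673402, PV = 2.121215
  t = 6.5000: CF_t = 3.150000, DF = 0.651574, PV = 2.052458
  t = 7.0000: CF_t = 3.150000, DF = 0.630454, PV = 1.985929
  t = 7.5000: CF_t = 3.150000, DF = 0.610018, PV = 1.921557
  t = 8.0000: CF_t = 3.150000, DF = 0.590245, PV = 1.859272
  t = 8.5000: CF_t = 3.150000, DF = 0.571113, PV = 1.799005
  t = 9.0000: CF_t = 3.150000, DF = 0.552601, PV = 1.740692
  t = 9.5000: CF_t = 3.150000, DF = 0.534689, PV = 1.684269
  t = 10.0000: CF_t = 103.150000, DF = 0.517357, PV = 53.365381
Price P = sum_t PV_t = 97.118550
First compute Macaulay numerator sum_t t * PV_t:
  t * PV_t at t = 0.5000: 1.523948
  t * PV_t at t = 1.0000: 2.949101
  t * PV_t at t = 1.5000: 4.280262
  t * PV_t at t = 2.0000: 5.522028
  t * PV_t at t = 2.5000: 6.678796
  t * PV_t at t = 3.0000: 7.754770
  t * PV_t at t = 3.5000: 8.753974
  t * PV_t at t = 4.0000: 9.680253
  t * PV_t at t = 4.5000: 10.537285
  t * PV_t at t = 5.0000: 11.328587
  t * PV_t at t = 5.5000: 12.057519
  t * PV_t at t = 6.0000: 12.727293
  t * PV_t at t = 6.5000: 13.340978
  t * PV_t at t = 7.0000: 13.901506
  t * PV_t at t = 7.5000: 14.411680
  t * PV_t at t = 8.0000: 14.874174
  t * PV_t at t = 8.5000: 15.291543
  t * PV_t at t = 9.0000: 15.666227
  t * PV_t at t = 9.5000: 16.000554
  t * PV_t at t = 10.0000: 533.653808
Macaulay duration D = 730.934284 / 97.118550 = 7.526207
Modified duration = D / (1 + y/m) = 7.526207 / (1 + 0.033500) = 7.282251


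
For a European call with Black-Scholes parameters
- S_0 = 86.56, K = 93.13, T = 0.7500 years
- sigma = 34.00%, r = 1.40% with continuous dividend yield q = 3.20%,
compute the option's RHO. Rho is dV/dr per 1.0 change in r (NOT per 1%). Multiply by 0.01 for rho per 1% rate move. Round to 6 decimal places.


d1 = -0.1470835519; d2 = -0.4415321892
phi(d1) = 0.3946502620; exp(-qT) = 0.9762857098; exp(-rT) = 0.9895549326
N(d2) = 0.3294138817
Rho = K*T*exp(-rT)*N(d2) = 93.1300 * 0.7500 * 0.9895549326 * 0.3294138817 = 22.768408

Answer: Rho = 22.768408


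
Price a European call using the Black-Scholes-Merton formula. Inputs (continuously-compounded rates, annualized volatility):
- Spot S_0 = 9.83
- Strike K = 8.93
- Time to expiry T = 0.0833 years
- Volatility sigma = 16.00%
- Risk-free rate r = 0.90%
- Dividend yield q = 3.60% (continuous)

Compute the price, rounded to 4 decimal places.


Answer: Price = 0.8806

Derivation:
d1 = (ln(S/K) + (r - q + 0.5*sigma^2) * T) / (sigma * sqrt(T)) = 2.05375008
d2 = d1 - sigma * sqrt(T) = 2.00757130
exp(-rT) = 0.99925058; exp(-qT) = 0.99700569
C = S_0 * exp(-qT) * N(d1) - K * exp(-rT) * N(d2)
N(d1) = 0.98000006; N(d2) = 0.97765557
C = 9.8300 * 0.99700569 * 0.98000006 - 8.9300 * 0.99925058 * 0.97765557 = 0.8806


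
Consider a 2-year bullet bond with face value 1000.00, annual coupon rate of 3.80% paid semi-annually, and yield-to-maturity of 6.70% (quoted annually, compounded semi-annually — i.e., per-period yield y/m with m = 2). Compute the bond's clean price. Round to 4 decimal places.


Answer: Price = 946.5502

Derivation:
Coupon per period c = face * coupon_rate / m = 19.000000
Periods per year m = 2; per-period yield y/m = 0.033500
Number of cashflows N = 4
Cashflows (t years, CF_t, discount factor 1/(1+y/m)^(m*t), PV):
  t = 0.5000: CF_t = 19.000000, DF = 0.967586, PV = 18.384132
  t = 1.0000: CF_t = 19.000000, DF = 0.936222, PV = 17.788226
  t = 1.5000: CF_t = 19.000000, DF = 0.905876, PV = 17.211636
  t = 2.0000: CF_t = 1019.000000, DF = 0.876512, PV = 893.166160
Price P = sum_t PV_t = 946.550154


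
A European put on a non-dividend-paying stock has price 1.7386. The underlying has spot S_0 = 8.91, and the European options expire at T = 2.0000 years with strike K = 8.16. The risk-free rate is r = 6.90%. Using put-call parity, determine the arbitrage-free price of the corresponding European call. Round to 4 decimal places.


Answer: Call price = 3.5404

Derivation:
Put-call parity: C - P = S_0 * exp(-qT) - K * exp(-rT).
S_0 * exp(-qT) = 8.9100 * 1.00000000 = 8.91000000
K * exp(-rT) = 8.1600 * 0.87109869 = 7.10816532
C = P + S*exp(-qT) - K*exp(-rT)
C = 1.7386 + 8.91000000 - 7.10816532 = 3.5404


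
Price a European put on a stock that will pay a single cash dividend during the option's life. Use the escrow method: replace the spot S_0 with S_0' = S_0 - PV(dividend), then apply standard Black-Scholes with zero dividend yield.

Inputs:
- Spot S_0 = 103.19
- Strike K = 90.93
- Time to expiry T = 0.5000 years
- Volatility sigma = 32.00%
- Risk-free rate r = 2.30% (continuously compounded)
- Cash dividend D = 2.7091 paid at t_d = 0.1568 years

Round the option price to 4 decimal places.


PV(D) = D * exp(-r * t_d) = 2.7091 * 0.99640010 = 2.69934750
S_0' = S_0 - PV(D) = 103.1900 - 2.69934750 = 100.49065250
d1 = (ln(S_0'/K) + (r + sigma^2/2)*T) / (sigma*sqrt(T)) = 0.60579046
d2 = d1 - sigma*sqrt(T) = 0.37951629
exp(-rT) = 0.98856587
N(-d1) = 0.27232695; N(-d2) = 0.35215225
P = K * exp(-rT) * N(-d2) - S_0' * N(-d1) = 90.9300 * 0.98856587 * 0.35215225 - 100.49065250 * 0.27232695 = 4.2888

Answer: Price = 4.2888


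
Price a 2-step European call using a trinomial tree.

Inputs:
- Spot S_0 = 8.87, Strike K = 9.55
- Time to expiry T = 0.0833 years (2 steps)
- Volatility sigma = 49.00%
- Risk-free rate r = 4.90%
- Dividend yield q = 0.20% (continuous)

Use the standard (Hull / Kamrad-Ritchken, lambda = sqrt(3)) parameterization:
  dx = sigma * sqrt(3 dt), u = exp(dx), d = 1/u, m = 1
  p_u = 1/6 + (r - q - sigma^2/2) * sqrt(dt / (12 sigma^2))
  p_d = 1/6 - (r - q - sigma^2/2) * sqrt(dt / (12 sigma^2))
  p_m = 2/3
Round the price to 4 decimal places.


dt = T/N = 0.041650; dx = sigma*sqrt(3*dt) = 0.173207
u = exp(dx) = 1.189112; d = 1/u = 0.840964
p_u = 0.157884, p_m = 0.666667, p_d = 0.175450
Discount per step: exp(-r*dt) = 0.997961
Stock lattice S(k, j) with j the centered position index:
  k=0: S(0,+0) = 8.8700
  k=1: S(1,-1) = 7.4594; S(1,+0) = 8.8700; S(1,+1) = 10.5474
  k=2: S(2,-2) = 6.2730; S(2,-1) = 7.4594; S(2,+0) = 8.8700; S(2,+1) = 10.5474; S(2,+2) = 12.5421
Terminal payoffs V(N, j) = max(S_T - K, 0):
  V(2,-2) = 0.000000; V(2,-1) = 0.000000; V(2,+0) = 0.000000; V(2,+1) = 0.997420; V(2,+2) = 2.992060
Backward induction: V(k, j) = exp(-r*dt) * [p_u * V(k+1, j+1) + p_m * V(k+1, j) + p_d * V(k+1, j-1)]
  V(1,-1) = exp(-r*dt) * [p_u*0.000000 + p_m*0.000000 + p_d*0.000000] = 0.000000
  V(1,+0) = exp(-r*dt) * [p_u*0.997420 + p_m*0.000000 + p_d*0.000000] = 0.157155
  V(1,+1) = exp(-r*dt) * [p_u*2.992060 + p_m*0.997420 + p_d*0.000000] = 1.135026
  V(0,+0) = exp(-r*dt) * [p_u*1.135026 + p_m*0.157155 + p_d*0.000000] = 0.283393

Answer: Price = V(0,0) = 0.2834


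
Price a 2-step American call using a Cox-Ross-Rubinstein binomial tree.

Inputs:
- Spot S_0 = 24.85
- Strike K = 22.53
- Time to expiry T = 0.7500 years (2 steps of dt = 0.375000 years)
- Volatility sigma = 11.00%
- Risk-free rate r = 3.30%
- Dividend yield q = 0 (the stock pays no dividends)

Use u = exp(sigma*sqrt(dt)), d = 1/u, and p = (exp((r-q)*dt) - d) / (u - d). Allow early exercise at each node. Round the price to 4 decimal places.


dt = T/N = 0.375000
u = exp(sigma*sqrt(dt)) = 1.069682; d = 1/u = 0.934858
p = (exp((r-q)*dt) - d) / (u - d) = 0.575523
Discount per step: exp(-r*dt) = 0.987701
Stock lattice S(k, i) with i counting down-moves:
  k=0: S(0,0) = 24.8500
  k=1: S(1,0) = 26.5816; S(1,1) = 23.2312
  k=2: S(2,0) = 28.4338; S(2,1) = 24.8500; S(2,2) = 21.7179
Terminal payoffs V(N, i) = max(S_T - K, 0):
  V(2,0) = 5.903832; V(2,1) = 2.320000; V(2,2) = 0.000000
Backward induction: V(k, i) = exp(-r*dt) * [p * V(k+1, i) + (1-p) * V(k+1, i+1)]; then take max(V_cont, immediate exercise) for American.
  V(1,0) = exp(-r*dt) * [p*5.903832 + (1-p)*2.320000] = 4.328677; exercise = 4.051586; V(1,0) = max -> 4.328677
  V(1,1) = exp(-r*dt) * [p*2.320000 + (1-p)*0.000000] = 1.318792; exercise = 0.701214; V(1,1) = max -> 1.318792
  V(0,0) = exp(-r*dt) * [p*4.328677 + (1-p)*1.318792] = 3.013525; exercise = 2.320000; V(0,0) = max -> 3.013525

Answer: Price = V(0,0) = 3.0135


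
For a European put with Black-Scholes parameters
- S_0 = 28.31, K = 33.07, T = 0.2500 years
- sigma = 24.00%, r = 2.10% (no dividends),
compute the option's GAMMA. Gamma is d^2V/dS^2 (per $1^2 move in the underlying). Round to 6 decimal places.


d1 = -1.1913452322; d2 = -1.3113452322
phi(d1) = 0.1962059778; exp(-qT) = 1.0000000000; exp(-rT) = 0.9947637572
Gamma = exp(-qT) * phi(d1) / (S * sigma * sqrt(T)) = 1.0000000000 * 0.1962059778 / (28.3100 * 0.2400 * 0.5000000000) = 0.057755

Answer: Gamma = 0.057755


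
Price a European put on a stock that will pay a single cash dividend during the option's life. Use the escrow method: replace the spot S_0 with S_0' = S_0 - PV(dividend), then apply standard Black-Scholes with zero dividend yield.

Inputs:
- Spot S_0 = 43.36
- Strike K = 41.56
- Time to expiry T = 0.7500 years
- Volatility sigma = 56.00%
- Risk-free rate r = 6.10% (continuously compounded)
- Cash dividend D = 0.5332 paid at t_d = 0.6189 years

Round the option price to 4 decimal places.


Answer: Price = 6.4310

Derivation:
PV(D) = D * exp(-r * t_d) = 0.5332 * 0.96295086 = 0.51344540
S_0' = S_0 - PV(D) = 43.3600 - 0.51344540 = 42.84655460
d1 = (ln(S_0'/K) + (r + sigma^2/2)*T) / (sigma*sqrt(T)) = 0.39968530
d2 = d1 - sigma*sqrt(T) = -0.08528893
exp(-rT) = 0.95528075
N(-d1) = 0.34469416; N(-d2) = 0.53398415
P = K * exp(-rT) * N(-d2) - S_0' * N(-d1) = 41.5600 * 0.95528075 * 0.53398415 - 42.84655460 * 0.34469416 = 6.4310


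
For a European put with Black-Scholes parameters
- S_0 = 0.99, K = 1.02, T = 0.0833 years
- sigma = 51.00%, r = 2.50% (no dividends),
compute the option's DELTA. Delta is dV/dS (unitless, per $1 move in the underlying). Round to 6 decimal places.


Answer: Delta = -0.545804

Derivation:
d1 = -0.1150671763; d2 = -0.2622620471
phi(d1) = 0.3963099148; exp(-qT) = 1.0000000000; exp(-rT) = 0.9979196669
N(-d1) = 0.5458040617
Delta = -exp(-qT) * N(-d1) = -1.0000000000 * 0.5458040617 = -0.545804


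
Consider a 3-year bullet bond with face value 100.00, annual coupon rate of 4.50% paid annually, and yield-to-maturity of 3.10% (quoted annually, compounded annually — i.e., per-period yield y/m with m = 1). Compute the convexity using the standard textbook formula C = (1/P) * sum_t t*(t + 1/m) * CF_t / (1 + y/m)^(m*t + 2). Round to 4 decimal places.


Coupon per period c = face * coupon_rate / m = 4.500000
Periods per year m = 1; per-period yield y/m = 0.031000
Number of cashflows N = 3
Cashflows (t years, CF_t, discount factor 1/(1+y/m)^(m*t), PV):
  t = 1.0000: CF_t = 4.500000, DF = 0.969932, PV = 4.364694
  t = 2.0000: CF_t = 4.500000, DF = 0.940768, PV = 4.233457
  t = 3.0000: CF_t = 104.500000, DF = 0.912481, PV = 95.354303
Price P = sum_t PV_t = 103.952454
Convexity numerator sum_t t*(t + 1/m) * CF_t / (1+y/m)^(m*t + 2):
  t = 1.0000: term = 8.212332
  t = 2.0000: term = 23.896214
  t = 3.0000: term = 1076.475649
Convexity = (1/P) * sum = 1108.584196 / 103.952454 = 10.664339

Answer: Convexity = 10.6643


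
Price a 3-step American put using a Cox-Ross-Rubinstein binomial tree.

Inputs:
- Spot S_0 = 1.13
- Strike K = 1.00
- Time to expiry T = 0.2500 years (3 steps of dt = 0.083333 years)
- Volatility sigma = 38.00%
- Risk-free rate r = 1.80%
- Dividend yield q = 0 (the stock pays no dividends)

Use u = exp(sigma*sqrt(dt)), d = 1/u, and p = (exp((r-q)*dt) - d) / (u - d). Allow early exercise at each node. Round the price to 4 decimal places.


dt = T/N = 0.083333
u = exp(sigma*sqrt(dt)) = 1.115939; d = 1/u = 0.896106
p = (exp((r-q)*dt) - d) / (u - d) = 0.479432
Discount per step: exp(-r*dt) = 0.998501
Stock lattice S(k, i) with i counting down-moves:
  k=0: S(0,0) = 1.1300
  k=1: S(1,0) = 1.2610; S(1,1) = 1.0126
  k=2: S(2,0) = 1.4072; S(2,1) = 1.1300; S(2,2) = 0.9074
  k=3: S(3,0) = 1.5704; S(3,1) = 1.2610; S(3,2) = 1.0126; S(3,3) = 0.8131
Terminal payoffs V(N, i) = max(K - S_T, 0):
  V(3,0) = 0.000000; V(3,1) = 0.000000; V(3,2) = 0.000000; V(3,3) = 0.186876
Backward induction: V(k, i) = exp(-r*dt) * [p * V(k+1, i) + (1-p) * V(k+1, i+1)]; then take max(V_cont, immediate exercise) for American.
  V(2,0) = exp(-r*dt) * [p*0.000000 + (1-p)*0.000000] = 0.000000; exercise = 0.000000; V(2,0) = max -> 0.000000
  V(2,1) = exp(-r*dt) * [p*0.000000 + (1-p)*0.000000] = 0.000000; exercise = 0.000000; V(2,1) = max -> 0.000000
  V(2,2) = exp(-r*dt) * [p*0.000000 + (1-p)*0.186876] = 0.097136; exercise = 0.092603; V(2,2) = max -> 0.097136
  V(1,0) = exp(-r*dt) * [p*0.000000 + (1-p)*0.000000] = 0.000000; exercise = 0.000000; V(1,0) = max -> 0.000000
  V(1,1) = exp(-r*dt) * [p*0.000000 + (1-p)*0.097136] = 0.050490; exercise = 0.000000; V(1,1) = max -> 0.050490
  V(0,0) = exp(-r*dt) * [p*0.000000 + (1-p)*0.050490] = 0.026244; exercise = 0.000000; V(0,0) = max -> 0.026244

Answer: Price = V(0,0) = 0.0262


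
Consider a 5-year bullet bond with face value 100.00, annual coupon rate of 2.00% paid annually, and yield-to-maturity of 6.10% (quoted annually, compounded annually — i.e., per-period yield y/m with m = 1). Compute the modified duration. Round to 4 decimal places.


Coupon per period c = face * coupon_rate / m = 2.000000
Periods per year m = 1; per-period yield y/m = 0.061000
Number of cashflows N = 5
Cashflows (t years, CF_t, discount factor 1/(1+y/m)^(m*t), PV):
  t = 1.0000: CF_t = 2.000000, DF = 0.942507, PV = 1.885014
  t = 2.0000: CF_t = 2.000000, DF = 0.888320, PV = 1.776639
  t = 3.0000: CF_t = 2.000000, DF = 0.837247, PV = 1.674495
  t = 4.0000: CF_t = 2.000000, DF = 0.789112, PV = 1.578223
  t = 5.0000: CF_t = 102.000000, DF = 0.743743, PV = 75.861819
Price P = sum_t PV_t = 82.776191
First compute Macaulay numerator sum_t t * PV_t:
  t * PV_t at t = 1.0000: 1.885014
  t * PV_t at t = 2.0000: 3.553278
  t * PV_t at t = 3.0000: 5.023485
  t * PV_t at t = 4.0000: 6.312893
  t * PV_t at t = 5.0000: 379.309095
Macaulay duration D = 396.083766 / 82.776191 = 4.784996
Modified duration = D / (1 + y/m) = 4.784996 / (1 + 0.061000) = 4.509893

Answer: Modified duration = 4.5099


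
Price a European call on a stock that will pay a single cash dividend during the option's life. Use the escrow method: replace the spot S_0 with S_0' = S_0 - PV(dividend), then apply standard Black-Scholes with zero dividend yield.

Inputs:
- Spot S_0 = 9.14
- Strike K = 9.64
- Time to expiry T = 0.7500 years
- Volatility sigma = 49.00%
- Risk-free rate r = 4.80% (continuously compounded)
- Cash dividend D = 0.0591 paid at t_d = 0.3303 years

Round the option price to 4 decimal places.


Answer: Price = 1.4380

Derivation:
PV(D) = D * exp(-r * t_d) = 0.0591 * 0.98427062 = 0.05817039
S_0' = S_0 - PV(D) = 9.1400 - 0.05817039 = 9.08182961
d1 = (ln(S_0'/K) + (r + sigma^2/2)*T) / (sigma*sqrt(T)) = 0.15645500
d2 = d1 - sigma*sqrt(T) = -0.26789745
exp(-rT) = 0.96464029
N(d1) = 0.56216281; N(d2) = 0.39438913
C = S_0' * N(d1) - K * exp(-rT) * N(d2) = 9.08182961 * 0.56216281 - 9.6400 * 0.96464029 * 0.39438913 = 1.4380


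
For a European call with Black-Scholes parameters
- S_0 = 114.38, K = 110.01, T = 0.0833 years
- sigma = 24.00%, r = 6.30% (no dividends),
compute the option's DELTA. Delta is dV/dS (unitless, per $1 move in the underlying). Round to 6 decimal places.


d1 = 0.6727751679; d2 = 0.6035069934
phi(d1) = 0.3181438161; exp(-qT) = 1.0000000000; exp(-rT) = 0.9947658462
N(d1) = 0.7494548310
Delta = exp(-qT) * N(d1) = 1.0000000000 * 0.7494548310 = 0.749455

Answer: Delta = 0.749455


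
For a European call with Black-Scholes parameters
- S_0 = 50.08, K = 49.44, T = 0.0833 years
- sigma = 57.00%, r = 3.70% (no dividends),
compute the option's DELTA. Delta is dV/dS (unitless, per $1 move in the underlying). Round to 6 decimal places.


Answer: Delta = 0.571099

Derivation:
d1 = 0.1791730328; d2 = 0.0146611183
phi(d1) = 0.3925897831; exp(-qT) = 1.0000000000; exp(-rT) = 0.9969226448
N(d1) = 0.5710990811
Delta = exp(-qT) * N(d1) = 1.0000000000 * 0.5710990811 = 0.571099


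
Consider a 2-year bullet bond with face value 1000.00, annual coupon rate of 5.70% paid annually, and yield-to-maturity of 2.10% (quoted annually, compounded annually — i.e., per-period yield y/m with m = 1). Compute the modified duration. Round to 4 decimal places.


Coupon per period c = face * coupon_rate / m = 57.000000
Periods per year m = 1; per-period yield y/m = 0.021000
Number of cashflows N = 2
Cashflows (t years, CF_t, discount factor 1/(1+y/m)^(m*t), PV):
  t = 1.0000: CF_t = 57.000000, DF = 0.979432, PV = 55.827620
  t = 2.0000: CF_t = 1057.000000, DF = 0.959287, PV = 1013.966258
Price P = sum_t PV_t = 1069.793878
First compute Macaulay numerator sum_t t * PV_t:
  t * PV_t at t = 1.0000: 55.827620
  t * PV_t at t = 2.0000: 2027.932516
Macaulay duration D = 2083.760136 / 1069.793878 = 1.947815
Modified duration = D / (1 + y/m) = 1.947815 / (1 + 0.021000) = 1.907752

Answer: Modified duration = 1.9078


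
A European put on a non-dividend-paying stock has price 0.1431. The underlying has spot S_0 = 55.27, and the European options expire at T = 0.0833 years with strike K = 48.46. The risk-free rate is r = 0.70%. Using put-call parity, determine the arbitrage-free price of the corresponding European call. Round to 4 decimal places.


Answer: Call price = 6.9813

Derivation:
Put-call parity: C - P = S_0 * exp(-qT) - K * exp(-rT).
S_0 * exp(-qT) = 55.2700 * 1.00000000 = 55.27000000
K * exp(-rT) = 48.4600 * 0.99941707 = 48.43175121
C = P + S*exp(-qT) - K*exp(-rT)
C = 0.1431 + 55.27000000 - 48.43175121 = 6.9813


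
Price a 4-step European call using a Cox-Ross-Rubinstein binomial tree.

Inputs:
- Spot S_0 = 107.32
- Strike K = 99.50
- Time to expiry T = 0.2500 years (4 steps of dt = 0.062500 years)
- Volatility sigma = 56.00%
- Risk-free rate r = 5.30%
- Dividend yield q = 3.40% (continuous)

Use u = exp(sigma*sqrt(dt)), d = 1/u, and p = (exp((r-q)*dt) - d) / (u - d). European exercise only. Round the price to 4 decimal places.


dt = T/N = 0.062500
u = exp(sigma*sqrt(dt)) = 1.150274; d = 1/u = 0.869358
p = (exp((r-q)*dt) - d) / (u - d) = 0.469287
Discount per step: exp(-r*dt) = 0.996693
Stock lattice S(k, i) with i counting down-moves:
  k=0: S(0,0) = 107.3200
  k=1: S(1,0) = 123.4474; S(1,1) = 93.2995
  k=2: S(2,0) = 141.9983; S(2,1) = 107.3200; S(2,2) = 81.1107
  k=3: S(3,0) = 163.3369; S(3,1) = 123.4474; S(3,2) = 93.2995; S(3,3) = 70.5143
  k=4: S(4,0) = 187.8822; S(4,1) = 141.9983; S(4,2) = 107.3200; S(4,3) = 81.1107; S(4,4) = 61.3022
Terminal payoffs V(N, i) = max(S_T - K, 0):
  V(4,0) = 88.382173; V(4,1) = 42.498291; V(4,2) = 7.820000; V(4,3) = 0.000000; V(4,4) = 0.000000
Backward induction: V(k, i) = exp(-r*dt) * [p * V(k+1, i) + (1-p) * V(k+1, i+1)].
  V(3,0) = exp(-r*dt) * [p*88.382173 + (1-p)*42.498291] = 63.819240
  V(3,1) = exp(-r*dt) * [p*42.498291 + (1-p)*7.820000] = 24.014385
  V(3,2) = exp(-r*dt) * [p*7.820000 + (1-p)*0.000000] = 3.657687
  V(3,3) = exp(-r*dt) * [p*0.000000 + (1-p)*0.000000] = 0.000000
  V(2,0) = exp(-r*dt) * [p*63.819240 + (1-p)*24.014385] = 42.553088
  V(2,1) = exp(-r*dt) * [p*24.014385 + (1-p)*3.657687] = 13.167129
  V(2,2) = exp(-r*dt) * [p*3.657687 + (1-p)*0.000000] = 1.710828
  V(1,0) = exp(-r*dt) * [p*42.553088 + (1-p)*13.167129] = 26.868423
  V(1,1) = exp(-r*dt) * [p*13.167129 + (1-p)*1.710828] = 7.063681
  V(0,0) = exp(-r*dt) * [p*26.868423 + (1-p)*7.063681] = 16.303690

Answer: Price = V(0,0) = 16.3037


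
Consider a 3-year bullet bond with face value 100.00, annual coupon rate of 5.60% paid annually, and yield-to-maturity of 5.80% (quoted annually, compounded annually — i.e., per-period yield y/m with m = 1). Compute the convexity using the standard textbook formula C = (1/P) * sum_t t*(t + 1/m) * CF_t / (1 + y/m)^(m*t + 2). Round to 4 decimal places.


Answer: Convexity = 9.9754

Derivation:
Coupon per period c = face * coupon_rate / m = 5.600000
Periods per year m = 1; per-period yield y/m = 0.058000
Number of cashflows N = 3
Cashflows (t years, CF_t, discount factor 1/(1+y/m)^(m*t), PV):
  t = 1.0000: CF_t = 5.600000, DF = 0.945180, PV = 5.293006
  t = 2.0000: CF_t = 5.600000, DF = 0.893364, PV = 5.002841
  t = 3.0000: CF_t = 105.600000, DF = 0.844390, PV = 89.167567
Price P = sum_t PV_t = 99.463413
Convexity numerator sum_t t*(t + 1/m) * CF_t / (1+y/m)^(m*t + 2):
  t = 1.0000: term = 9.457166
  t = 2.0000: term = 26.816161
  t = 3.0000: term = 955.909606
Convexity = (1/P) * sum = 992.182933 / 99.463413 = 9.975356


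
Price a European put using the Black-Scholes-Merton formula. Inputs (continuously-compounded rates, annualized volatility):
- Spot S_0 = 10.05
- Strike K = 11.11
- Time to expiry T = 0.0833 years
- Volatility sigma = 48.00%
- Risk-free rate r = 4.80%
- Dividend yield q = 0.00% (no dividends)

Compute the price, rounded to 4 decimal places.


d1 = (ln(S/K) + (r - q + 0.5*sigma^2) * T) / (sigma * sqrt(T)) = -0.62567268
d2 = d1 - sigma * sqrt(T) = -0.76420903
exp(-rT) = 0.99600958; exp(-qT) = 1.00000000
P = K * exp(-rT) * N(-d2) - S_0 * exp(-qT) * N(-d1)
N(-d1) = 0.73423517; N(-d2) = 0.77762866
P = 11.1100 * 0.99600958 * 0.77762866 - 10.0500 * 1.00000000 * 0.73423517 = 1.2259

Answer: Price = 1.2259
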